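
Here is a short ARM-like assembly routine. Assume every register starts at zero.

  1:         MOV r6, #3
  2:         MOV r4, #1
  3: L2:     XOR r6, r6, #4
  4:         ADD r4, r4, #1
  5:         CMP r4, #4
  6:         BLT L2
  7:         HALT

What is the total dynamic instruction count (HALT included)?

15

MOV r6, #3 → r6=3
MOV r4, #1 → r4=1
XOR r6, r6, #4 → r6=3^4=7
ADD r4, r4, #1 → r4=1+1=2
CMP r4, #4  (cmp 2,4)
BLT L2: taken
XOR r6, r6, #4 → r6=7^4=3
ADD r4, r4, #1 → r4=2+1=3
CMP r4, #4  (cmp 3,4)
BLT L2: taken
XOR r6, r6, #4 → r6=3^4=7
ADD r4, r4, #1 → r4=3+1=4
CMP r4, #4  (cmp 4,4)
BLT L2: not taken
halt.
Total executed instructions: 15.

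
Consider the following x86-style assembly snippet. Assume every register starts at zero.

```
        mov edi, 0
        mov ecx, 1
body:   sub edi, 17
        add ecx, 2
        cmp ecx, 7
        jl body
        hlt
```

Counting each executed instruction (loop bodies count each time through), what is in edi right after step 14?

-51

mov edi, 0 → edi=0
mov ecx, 1 → ecx=1
sub edi, 17 → edi=0-17=-17
add ecx, 2 → ecx=1+2=3
cmp ecx, 7  (cmp 3,7)
jl body: taken
sub edi, 17 → edi=(-17)-17=-34
add ecx, 2 → ecx=3+2=5
cmp ecx, 7  (cmp 5,7)
jl body: taken
sub edi, 17 → edi=(-34)-17=-51
add ecx, 2 → ecx=5+2=7
cmp ecx, 7  (cmp 7,7)
jl body: not taken
After step 14: edi = -51.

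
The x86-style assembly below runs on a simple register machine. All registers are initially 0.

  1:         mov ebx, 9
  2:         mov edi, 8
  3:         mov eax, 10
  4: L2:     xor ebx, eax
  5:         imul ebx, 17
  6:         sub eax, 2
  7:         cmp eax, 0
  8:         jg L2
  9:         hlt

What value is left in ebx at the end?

4936443

after mov ebx, 9: ebx=9
after mov edi, 8: edi=8
after mov eax, 10: eax=10
after xor ebx, eax: ebx=9^10=3
after imul ebx, 17: ebx=3*17=51
after sub eax, 2: eax=10-2=8
cmp eax, 0  (cmp 8,0)
jg L2: taken
after xor ebx, eax: ebx=51^8=59
after imul ebx, 17: ebx=59*17=1003
after sub eax, 2: eax=8-2=6
cmp eax, 0  (cmp 6,0)
jg L2: taken
after xor ebx, eax: ebx=1003^6=1005
after imul ebx, 17: ebx=1005*17=17085
after sub eax, 2: eax=6-2=4
cmp eax, 0  (cmp 4,0)
jg L2: taken
after xor ebx, eax: ebx=17085^4=17081
after imul ebx, 17: ebx=17081*17=290377
after sub eax, 2: eax=4-2=2
cmp eax, 0  (cmp 2,0)
jg L2: taken
after xor ebx, eax: ebx=290377^2=290379
after imul ebx, 17: ebx=290379*17=4936443
after sub eax, 2: eax=2-2=0
cmp eax, 0  (cmp 0,0)
jg L2: not taken
halt.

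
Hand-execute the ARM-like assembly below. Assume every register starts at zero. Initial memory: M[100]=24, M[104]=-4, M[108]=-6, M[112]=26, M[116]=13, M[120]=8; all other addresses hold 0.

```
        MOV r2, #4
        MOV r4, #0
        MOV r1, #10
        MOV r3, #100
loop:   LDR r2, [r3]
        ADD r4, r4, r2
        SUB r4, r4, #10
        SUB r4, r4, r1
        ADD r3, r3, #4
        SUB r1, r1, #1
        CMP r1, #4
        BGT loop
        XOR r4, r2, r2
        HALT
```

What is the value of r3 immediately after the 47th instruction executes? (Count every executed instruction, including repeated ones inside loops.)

MOV r2, #4 → r2=4
MOV r4, #0 → r4=0
MOV r1, #10 → r1=10
MOV r3, #100 → r3=100
LDR r2, [r3] → r2=M[100]=24
ADD r4, r4, r2 → r4=0+24=24
SUB r4, r4, #10 → r4=24-10=14
SUB r4, r4, r1 → r4=14-10=4
ADD r3, r3, #4 → r3=100+4=104
SUB r1, r1, #1 → r1=10-1=9
CMP r1, #4  (cmp 9,4)
BGT loop: taken
LDR r2, [r3] → r2=M[104]=-4
ADD r4, r4, r2 → r4=4+(-4)=0
SUB r4, r4, #10 → r4=0-10=-10
SUB r4, r4, r1 → r4=(-10)-9=-19
ADD r3, r3, #4 → r3=104+4=108
SUB r1, r1, #1 → r1=9-1=8
CMP r1, #4  (cmp 8,4)
BGT loop: taken
LDR r2, [r3] → r2=M[108]=-6
ADD r4, r4, r2 → r4=(-19)+(-6)=-25
SUB r4, r4, #10 → r4=(-25)-10=-35
SUB r4, r4, r1 → r4=(-35)-8=-43
ADD r3, r3, #4 → r3=108+4=112
SUB r1, r1, #1 → r1=8-1=7
CMP r1, #4  (cmp 7,4)
BGT loop: taken
LDR r2, [r3] → r2=M[112]=26
ADD r4, r4, r2 → r4=(-43)+26=-17
SUB r4, r4, #10 → r4=(-17)-10=-27
SUB r4, r4, r1 → r4=(-27)-7=-34
ADD r3, r3, #4 → r3=112+4=116
SUB r1, r1, #1 → r1=7-1=6
CMP r1, #4  (cmp 6,4)
BGT loop: taken
LDR r2, [r3] → r2=M[116]=13
ADD r4, r4, r2 → r4=(-34)+13=-21
SUB r4, r4, #10 → r4=(-21)-10=-31
SUB r4, r4, r1 → r4=(-31)-6=-37
ADD r3, r3, #4 → r3=116+4=120
SUB r1, r1, #1 → r1=6-1=5
CMP r1, #4  (cmp 5,4)
BGT loop: taken
LDR r2, [r3] → r2=M[120]=8
ADD r4, r4, r2 → r4=(-37)+8=-29
SUB r4, r4, #10 → r4=(-29)-10=-39
After step 47: r3 = 120.

120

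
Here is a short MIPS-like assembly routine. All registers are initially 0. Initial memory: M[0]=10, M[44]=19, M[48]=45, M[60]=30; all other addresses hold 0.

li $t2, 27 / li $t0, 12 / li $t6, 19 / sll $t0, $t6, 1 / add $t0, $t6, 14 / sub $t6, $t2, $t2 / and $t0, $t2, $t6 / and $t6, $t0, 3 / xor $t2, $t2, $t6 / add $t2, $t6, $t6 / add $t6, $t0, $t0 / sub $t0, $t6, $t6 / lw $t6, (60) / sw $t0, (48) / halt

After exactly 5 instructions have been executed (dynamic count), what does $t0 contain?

33

after li $t2, 27: $t2=27
after li $t0, 12: $t0=12
after li $t6, 19: $t6=19
after sll $t0, $t6, 1: $t0=19<<1=38
after add $t0, $t6, 14: $t0=19+14=33
After step 5: $t0 = 33.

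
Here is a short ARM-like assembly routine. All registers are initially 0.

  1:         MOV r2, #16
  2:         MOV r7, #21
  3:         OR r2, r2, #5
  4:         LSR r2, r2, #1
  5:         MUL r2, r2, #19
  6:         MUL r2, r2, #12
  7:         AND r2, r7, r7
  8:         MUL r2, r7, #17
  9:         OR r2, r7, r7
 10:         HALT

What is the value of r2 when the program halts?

MOV r2, #16 → r2=16
MOV r7, #21 → r7=21
OR r2, r2, #5 → r2=16|5=21
LSR r2, r2, #1 → r2=21>>1=10
MUL r2, r2, #19 → r2=10*19=190
MUL r2, r2, #12 → r2=190*12=2280
AND r2, r7, r7 → r2=21&21=21
MUL r2, r7, #17 → r2=21*17=357
OR r2, r7, r7 → r2=21|21=21
halt.

21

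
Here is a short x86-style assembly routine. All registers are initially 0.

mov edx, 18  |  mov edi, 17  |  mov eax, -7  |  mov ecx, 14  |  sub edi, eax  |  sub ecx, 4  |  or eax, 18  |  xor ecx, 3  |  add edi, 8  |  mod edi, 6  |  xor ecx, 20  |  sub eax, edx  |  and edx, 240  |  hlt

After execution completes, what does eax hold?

-23

after mov edx, 18: edx=18
after mov edi, 17: edi=17
after mov eax, -7: eax=-7
after mov ecx, 14: ecx=14
after sub edi, eax: edi=17-(-7)=24
after sub ecx, 4: ecx=14-4=10
after or eax, 18: eax=(-7)|18=-5
after xor ecx, 3: ecx=10^3=9
after add edi, 8: edi=24+8=32
after mod edi, 6: edi=32%6=2
after xor ecx, 20: ecx=9^20=29
after sub eax, edx: eax=(-5)-18=-23
after and edx, 240: edx=18&240=16
halt.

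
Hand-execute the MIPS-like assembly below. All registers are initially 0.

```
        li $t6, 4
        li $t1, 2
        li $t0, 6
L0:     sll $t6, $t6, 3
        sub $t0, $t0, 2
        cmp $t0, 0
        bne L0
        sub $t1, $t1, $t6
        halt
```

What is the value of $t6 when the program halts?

after li $t6, 4: $t6=4
after li $t1, 2: $t1=2
after li $t0, 6: $t0=6
after sll $t6, $t6, 3: $t6=4<<3=32
after sub $t0, $t0, 2: $t0=6-2=4
cmp $t0, 0  (cmp 4,0)
bne L0: taken
after sll $t6, $t6, 3: $t6=32<<3=256
after sub $t0, $t0, 2: $t0=4-2=2
cmp $t0, 0  (cmp 2,0)
bne L0: taken
after sll $t6, $t6, 3: $t6=256<<3=2048
after sub $t0, $t0, 2: $t0=2-2=0
cmp $t0, 0  (cmp 0,0)
bne L0: not taken
after sub $t1, $t1, $t6: $t1=2-2048=-2046
halt.

2048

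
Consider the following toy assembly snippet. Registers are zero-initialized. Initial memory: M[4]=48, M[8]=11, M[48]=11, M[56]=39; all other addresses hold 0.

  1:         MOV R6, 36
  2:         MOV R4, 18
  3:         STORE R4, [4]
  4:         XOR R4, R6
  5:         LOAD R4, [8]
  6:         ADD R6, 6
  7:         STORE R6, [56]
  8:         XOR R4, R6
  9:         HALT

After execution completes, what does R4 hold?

R6=36
R4=18
STORE R4, [4] → M[4]=18
R4=18^36=54
R4=M[8]=11
R6=36+6=42
STORE R6, [56] → M[56]=42
R4=11^42=33
halt.

33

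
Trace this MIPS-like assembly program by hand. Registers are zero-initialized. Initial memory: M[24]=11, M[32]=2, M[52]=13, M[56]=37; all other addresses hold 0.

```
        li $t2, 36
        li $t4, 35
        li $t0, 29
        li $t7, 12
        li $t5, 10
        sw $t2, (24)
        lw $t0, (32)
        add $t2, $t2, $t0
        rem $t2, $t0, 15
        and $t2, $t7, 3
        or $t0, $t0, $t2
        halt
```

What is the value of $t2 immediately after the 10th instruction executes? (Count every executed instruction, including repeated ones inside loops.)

after li $t2, 36: $t2=36
after li $t4, 35: $t4=35
after li $t0, 29: $t0=29
after li $t7, 12: $t7=12
after li $t5, 10: $t5=10
sw $t2, (24) → M[24]=36
after lw $t0, (32): $t0=M[32]=2
after add $t2, $t2, $t0: $t2=36+2=38
after rem $t2, $t0, 15: $t2=2%15=2
after and $t2, $t7, 3: $t2=12&3=0
After step 10: $t2 = 0.

0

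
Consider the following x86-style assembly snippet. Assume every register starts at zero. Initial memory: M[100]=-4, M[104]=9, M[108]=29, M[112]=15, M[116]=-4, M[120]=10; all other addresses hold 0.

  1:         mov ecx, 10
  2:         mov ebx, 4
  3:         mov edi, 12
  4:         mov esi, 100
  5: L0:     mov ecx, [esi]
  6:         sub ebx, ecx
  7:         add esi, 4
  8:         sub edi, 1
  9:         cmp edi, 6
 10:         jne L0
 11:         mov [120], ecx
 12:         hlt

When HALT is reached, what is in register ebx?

-51

mov ecx, 10 → ecx=10
mov ebx, 4 → ebx=4
mov edi, 12 → edi=12
mov esi, 100 → esi=100
mov ecx, [esi] → ecx=M[100]=-4
sub ebx, ecx → ebx=4-(-4)=8
add esi, 4 → esi=100+4=104
sub edi, 1 → edi=12-1=11
cmp edi, 6  (cmp 11,6)
jne L0: taken
mov ecx, [esi] → ecx=M[104]=9
sub ebx, ecx → ebx=8-9=-1
add esi, 4 → esi=104+4=108
sub edi, 1 → edi=11-1=10
cmp edi, 6  (cmp 10,6)
jne L0: taken
mov ecx, [esi] → ecx=M[108]=29
sub ebx, ecx → ebx=(-1)-29=-30
add esi, 4 → esi=108+4=112
sub edi, 1 → edi=10-1=9
cmp edi, 6  (cmp 9,6)
jne L0: taken
mov ecx, [esi] → ecx=M[112]=15
sub ebx, ecx → ebx=(-30)-15=-45
add esi, 4 → esi=112+4=116
sub edi, 1 → edi=9-1=8
cmp edi, 6  (cmp 8,6)
jne L0: taken
mov ecx, [esi] → ecx=M[116]=-4
sub ebx, ecx → ebx=(-45)-(-4)=-41
add esi, 4 → esi=116+4=120
sub edi, 1 → edi=8-1=7
cmp edi, 6  (cmp 7,6)
jne L0: taken
mov ecx, [esi] → ecx=M[120]=10
sub ebx, ecx → ebx=(-41)-10=-51
add esi, 4 → esi=120+4=124
sub edi, 1 → edi=7-1=6
cmp edi, 6  (cmp 6,6)
jne L0: not taken
mov [120], ecx → M[120]=10
halt.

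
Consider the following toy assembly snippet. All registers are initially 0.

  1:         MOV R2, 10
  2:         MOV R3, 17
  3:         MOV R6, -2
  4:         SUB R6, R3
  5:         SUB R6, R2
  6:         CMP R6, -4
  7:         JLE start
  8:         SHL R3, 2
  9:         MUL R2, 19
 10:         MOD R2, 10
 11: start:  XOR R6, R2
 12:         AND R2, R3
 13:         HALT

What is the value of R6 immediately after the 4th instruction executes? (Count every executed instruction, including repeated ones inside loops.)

R2=10
R3=17
R6=-2
R6=(-2)-17=-19
After step 4: R6 = -19.

-19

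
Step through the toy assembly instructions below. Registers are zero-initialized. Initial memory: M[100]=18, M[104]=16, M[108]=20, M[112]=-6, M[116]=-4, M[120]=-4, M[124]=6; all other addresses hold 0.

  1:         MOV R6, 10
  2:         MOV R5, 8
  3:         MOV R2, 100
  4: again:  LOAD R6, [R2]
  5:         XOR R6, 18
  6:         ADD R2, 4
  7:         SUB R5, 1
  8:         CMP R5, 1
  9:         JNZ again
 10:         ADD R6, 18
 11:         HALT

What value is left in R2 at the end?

128

after MOV R6, 10: R6=10
after MOV R5, 8: R5=8
after MOV R2, 100: R2=100
after LOAD R6, [R2]: R6=M[100]=18
after XOR R6, 18: R6=18^18=0
after ADD R2, 4: R2=100+4=104
after SUB R5, 1: R5=8-1=7
CMP R5, 1  (cmp 7,1)
JNZ again: taken
after LOAD R6, [R2]: R6=M[104]=16
after XOR R6, 18: R6=16^18=2
after ADD R2, 4: R2=104+4=108
after SUB R5, 1: R5=7-1=6
CMP R5, 1  (cmp 6,1)
JNZ again: taken
after LOAD R6, [R2]: R6=M[108]=20
after XOR R6, 18: R6=20^18=6
after ADD R2, 4: R2=108+4=112
after SUB R5, 1: R5=6-1=5
CMP R5, 1  (cmp 5,1)
JNZ again: taken
after LOAD R6, [R2]: R6=M[112]=-6
after XOR R6, 18: R6=(-6)^18=-24
after ADD R2, 4: R2=112+4=116
after SUB R5, 1: R5=5-1=4
CMP R5, 1  (cmp 4,1)
JNZ again: taken
after LOAD R6, [R2]: R6=M[116]=-4
after XOR R6, 18: R6=(-4)^18=-18
after ADD R2, 4: R2=116+4=120
after SUB R5, 1: R5=4-1=3
CMP R5, 1  (cmp 3,1)
JNZ again: taken
after LOAD R6, [R2]: R6=M[120]=-4
after XOR R6, 18: R6=(-4)^18=-18
after ADD R2, 4: R2=120+4=124
after SUB R5, 1: R5=3-1=2
CMP R5, 1  (cmp 2,1)
JNZ again: taken
after LOAD R6, [R2]: R6=M[124]=6
after XOR R6, 18: R6=6^18=20
after ADD R2, 4: R2=124+4=128
after SUB R5, 1: R5=2-1=1
CMP R5, 1  (cmp 1,1)
JNZ again: not taken
after ADD R6, 18: R6=20+18=38
halt.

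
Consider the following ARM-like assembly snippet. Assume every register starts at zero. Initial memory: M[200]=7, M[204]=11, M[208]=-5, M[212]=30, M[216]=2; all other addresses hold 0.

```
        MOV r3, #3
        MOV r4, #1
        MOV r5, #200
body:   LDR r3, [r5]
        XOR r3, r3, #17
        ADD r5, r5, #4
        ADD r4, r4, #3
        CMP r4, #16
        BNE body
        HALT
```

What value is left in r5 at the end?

r3=3
r4=1
r5=200
r3=M[200]=7
r3=7^17=22
r5=200+4=204
r4=1+3=4
CMP r4, #16  (cmp 4,16)
BNE body: taken
r3=M[204]=11
r3=11^17=26
r5=204+4=208
r4=4+3=7
CMP r4, #16  (cmp 7,16)
BNE body: taken
r3=M[208]=-5
r3=(-5)^17=-22
r5=208+4=212
r4=7+3=10
CMP r4, #16  (cmp 10,16)
BNE body: taken
r3=M[212]=30
r3=30^17=15
r5=212+4=216
r4=10+3=13
CMP r4, #16  (cmp 13,16)
BNE body: taken
r3=M[216]=2
r3=2^17=19
r5=216+4=220
r4=13+3=16
CMP r4, #16  (cmp 16,16)
BNE body: not taken
halt.

220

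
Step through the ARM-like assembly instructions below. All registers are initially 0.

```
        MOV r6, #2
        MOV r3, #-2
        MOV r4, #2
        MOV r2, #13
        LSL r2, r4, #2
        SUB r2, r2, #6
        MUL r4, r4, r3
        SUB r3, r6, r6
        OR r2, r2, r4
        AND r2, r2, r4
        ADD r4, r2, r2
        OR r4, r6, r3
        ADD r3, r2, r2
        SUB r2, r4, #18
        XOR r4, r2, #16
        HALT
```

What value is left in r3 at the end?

-8

r6=2
r3=-2
r4=2
r2=13
r2=2<<2=8
r2=8-6=2
r4=2*(-2)=-4
r3=2-2=0
r2=2|(-4)=-2
r2=(-2)&(-4)=-4
r4=(-4)+(-4)=-8
r4=2|0=2
r3=(-4)+(-4)=-8
r2=2-18=-16
r4=(-16)^16=-32
halt.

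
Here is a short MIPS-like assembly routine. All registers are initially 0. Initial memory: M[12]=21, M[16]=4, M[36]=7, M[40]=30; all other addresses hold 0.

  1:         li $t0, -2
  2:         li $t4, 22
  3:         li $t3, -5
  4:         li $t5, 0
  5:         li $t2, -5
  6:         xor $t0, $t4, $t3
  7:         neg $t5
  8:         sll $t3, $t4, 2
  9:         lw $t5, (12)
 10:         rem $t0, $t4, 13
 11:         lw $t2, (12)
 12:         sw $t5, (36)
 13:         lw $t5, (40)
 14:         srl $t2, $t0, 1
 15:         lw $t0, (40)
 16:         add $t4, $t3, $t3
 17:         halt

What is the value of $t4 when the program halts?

176

$t0=-2
$t4=22
$t3=-5
$t5=0
$t2=-5
$t0=22^(-5)=-19
$t5=-(0)=0
$t3=22<<2=88
$t5=M[12]=21
$t0=22%13=9
$t2=M[12]=21
sw $t5, (36) → M[36]=21
$t5=M[40]=30
$t2=9>>1=4
$t0=M[40]=30
$t4=88+88=176
halt.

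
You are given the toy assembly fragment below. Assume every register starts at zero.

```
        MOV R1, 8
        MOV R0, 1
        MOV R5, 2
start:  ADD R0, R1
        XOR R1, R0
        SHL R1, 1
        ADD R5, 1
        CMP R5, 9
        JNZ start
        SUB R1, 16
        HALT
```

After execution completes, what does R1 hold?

7614

after MOV R1, 8: R1=8
after MOV R0, 1: R0=1
after MOV R5, 2: R5=2
after ADD R0, R1: R0=1+8=9
after XOR R1, R0: R1=8^9=1
after SHL R1, 1: R1=1<<1=2
after ADD R5, 1: R5=2+1=3
CMP R5, 9  (cmp 3,9)
JNZ start: taken
after ADD R0, R1: R0=9+2=11
after XOR R1, R0: R1=2^11=9
after SHL R1, 1: R1=9<<1=18
after ADD R5, 1: R5=3+1=4
CMP R5, 9  (cmp 4,9)
JNZ start: taken
after ADD R0, R1: R0=11+18=29
after XOR R1, R0: R1=18^29=15
after SHL R1, 1: R1=15<<1=30
after ADD R5, 1: R5=4+1=5
CMP R5, 9  (cmp 5,9)
JNZ start: taken
after ADD R0, R1: R0=29+30=59
after XOR R1, R0: R1=30^59=37
after SHL R1, 1: R1=37<<1=74
after ADD R5, 1: R5=5+1=6
CMP R5, 9  (cmp 6,9)
JNZ start: taken
after ADD R0, R1: R0=59+74=133
after XOR R1, R0: R1=74^133=207
after SHL R1, 1: R1=207<<1=414
after ADD R5, 1: R5=6+1=7
CMP R5, 9  (cmp 7,9)
JNZ start: taken
after ADD R0, R1: R0=133+414=547
after XOR R1, R0: R1=414^547=957
after SHL R1, 1: R1=957<<1=1914
after ADD R5, 1: R5=7+1=8
CMP R5, 9  (cmp 8,9)
JNZ start: taken
after ADD R0, R1: R0=547+1914=2461
after XOR R1, R0: R1=1914^2461=3815
after SHL R1, 1: R1=3815<<1=7630
after ADD R5, 1: R5=8+1=9
CMP R5, 9  (cmp 9,9)
JNZ start: not taken
after SUB R1, 16: R1=7630-16=7614
halt.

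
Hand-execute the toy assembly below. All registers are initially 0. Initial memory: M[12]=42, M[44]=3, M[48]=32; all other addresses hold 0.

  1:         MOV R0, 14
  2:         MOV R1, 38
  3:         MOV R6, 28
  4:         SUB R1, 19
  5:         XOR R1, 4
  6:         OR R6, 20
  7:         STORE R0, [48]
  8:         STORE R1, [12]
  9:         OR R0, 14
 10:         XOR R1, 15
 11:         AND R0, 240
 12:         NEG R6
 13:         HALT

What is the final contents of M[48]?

MOV R0, 14 → R0=14
MOV R1, 38 → R1=38
MOV R6, 28 → R6=28
SUB R1, 19 → R1=38-19=19
XOR R1, 4 → R1=19^4=23
OR R6, 20 → R6=28|20=28
STORE R0, [48] → M[48]=14
STORE R1, [12] → M[12]=23
OR R0, 14 → R0=14|14=14
XOR R1, 15 → R1=23^15=24
AND R0, 240 → R0=14&240=0
NEG R6 → R6=-(28)=-28
halt.

14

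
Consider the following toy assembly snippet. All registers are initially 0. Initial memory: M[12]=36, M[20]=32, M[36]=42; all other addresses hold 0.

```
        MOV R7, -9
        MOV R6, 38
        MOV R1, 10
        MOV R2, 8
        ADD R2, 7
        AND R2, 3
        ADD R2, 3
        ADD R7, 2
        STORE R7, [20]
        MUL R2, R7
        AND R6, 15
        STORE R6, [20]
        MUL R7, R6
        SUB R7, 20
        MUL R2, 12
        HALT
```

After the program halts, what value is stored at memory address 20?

after MOV R7, -9: R7=-9
after MOV R6, 38: R6=38
after MOV R1, 10: R1=10
after MOV R2, 8: R2=8
after ADD R2, 7: R2=8+7=15
after AND R2, 3: R2=15&3=3
after ADD R2, 3: R2=3+3=6
after ADD R7, 2: R7=(-9)+2=-7
STORE R7, [20] → M[20]=-7
after MUL R2, R7: R2=6*(-7)=-42
after AND R6, 15: R6=38&15=6
STORE R6, [20] → M[20]=6
after MUL R7, R6: R7=(-7)*6=-42
after SUB R7, 20: R7=(-42)-20=-62
after MUL R2, 12: R2=(-42)*12=-504
halt.

6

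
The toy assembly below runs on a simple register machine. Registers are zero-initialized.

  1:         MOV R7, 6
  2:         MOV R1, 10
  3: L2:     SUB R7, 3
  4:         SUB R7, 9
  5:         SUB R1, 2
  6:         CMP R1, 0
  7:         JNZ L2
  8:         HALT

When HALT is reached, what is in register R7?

-54

after MOV R7, 6: R7=6
after MOV R1, 10: R1=10
after SUB R7, 3: R7=6-3=3
after SUB R7, 9: R7=3-9=-6
after SUB R1, 2: R1=10-2=8
CMP R1, 0  (cmp 8,0)
JNZ L2: taken
after SUB R7, 3: R7=(-6)-3=-9
after SUB R7, 9: R7=(-9)-9=-18
after SUB R1, 2: R1=8-2=6
CMP R1, 0  (cmp 6,0)
JNZ L2: taken
after SUB R7, 3: R7=(-18)-3=-21
after SUB R7, 9: R7=(-21)-9=-30
after SUB R1, 2: R1=6-2=4
CMP R1, 0  (cmp 4,0)
JNZ L2: taken
after SUB R7, 3: R7=(-30)-3=-33
after SUB R7, 9: R7=(-33)-9=-42
after SUB R1, 2: R1=4-2=2
CMP R1, 0  (cmp 2,0)
JNZ L2: taken
after SUB R7, 3: R7=(-42)-3=-45
after SUB R7, 9: R7=(-45)-9=-54
after SUB R1, 2: R1=2-2=0
CMP R1, 0  (cmp 0,0)
JNZ L2: not taken
halt.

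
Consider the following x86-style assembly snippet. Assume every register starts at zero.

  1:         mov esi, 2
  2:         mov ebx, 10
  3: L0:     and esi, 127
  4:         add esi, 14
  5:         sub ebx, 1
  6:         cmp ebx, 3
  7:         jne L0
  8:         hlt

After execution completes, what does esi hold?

100

after mov esi, 2: esi=2
after mov ebx, 10: ebx=10
after and esi, 127: esi=2&127=2
after add esi, 14: esi=2+14=16
after sub ebx, 1: ebx=10-1=9
cmp ebx, 3  (cmp 9,3)
jne L0: taken
after and esi, 127: esi=16&127=16
after add esi, 14: esi=16+14=30
after sub ebx, 1: ebx=9-1=8
cmp ebx, 3  (cmp 8,3)
jne L0: taken
after and esi, 127: esi=30&127=30
after add esi, 14: esi=30+14=44
after sub ebx, 1: ebx=8-1=7
cmp ebx, 3  (cmp 7,3)
jne L0: taken
after and esi, 127: esi=44&127=44
after add esi, 14: esi=44+14=58
after sub ebx, 1: ebx=7-1=6
cmp ebx, 3  (cmp 6,3)
jne L0: taken
after and esi, 127: esi=58&127=58
after add esi, 14: esi=58+14=72
after sub ebx, 1: ebx=6-1=5
cmp ebx, 3  (cmp 5,3)
jne L0: taken
after and esi, 127: esi=72&127=72
after add esi, 14: esi=72+14=86
after sub ebx, 1: ebx=5-1=4
cmp ebx, 3  (cmp 4,3)
jne L0: taken
after and esi, 127: esi=86&127=86
after add esi, 14: esi=86+14=100
after sub ebx, 1: ebx=4-1=3
cmp ebx, 3  (cmp 3,3)
jne L0: not taken
halt.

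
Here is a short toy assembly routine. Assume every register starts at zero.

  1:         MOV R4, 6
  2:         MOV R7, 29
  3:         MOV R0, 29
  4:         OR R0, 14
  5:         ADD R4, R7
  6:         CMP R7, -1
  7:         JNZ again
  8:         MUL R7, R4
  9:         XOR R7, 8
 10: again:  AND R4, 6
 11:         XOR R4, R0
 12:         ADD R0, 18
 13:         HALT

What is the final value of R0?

49

MOV R4, 6 → R4=6
MOV R7, 29 → R7=29
MOV R0, 29 → R0=29
OR R0, 14 → R0=29|14=31
ADD R4, R7 → R4=6+29=35
CMP R7, -1  (cmp 29,-1)
JNZ again: taken
AND R4, 6 → R4=35&6=2
XOR R4, R0 → R4=2^31=29
ADD R0, 18 → R0=31+18=49
halt.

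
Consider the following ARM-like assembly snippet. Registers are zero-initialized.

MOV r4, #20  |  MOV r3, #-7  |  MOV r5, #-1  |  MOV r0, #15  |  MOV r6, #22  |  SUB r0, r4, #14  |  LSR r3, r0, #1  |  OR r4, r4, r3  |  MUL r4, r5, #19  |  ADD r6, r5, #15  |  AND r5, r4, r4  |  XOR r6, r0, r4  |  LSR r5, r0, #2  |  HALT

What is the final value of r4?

-19

MOV r4, #20 → r4=20
MOV r3, #-7 → r3=-7
MOV r5, #-1 → r5=-1
MOV r0, #15 → r0=15
MOV r6, #22 → r6=22
SUB r0, r4, #14 → r0=20-14=6
LSR r3, r0, #1 → r3=6>>1=3
OR r4, r4, r3 → r4=20|3=23
MUL r4, r5, #19 → r4=(-1)*19=-19
ADD r6, r5, #15 → r6=(-1)+15=14
AND r5, r4, r4 → r5=(-19)&(-19)=-19
XOR r6, r0, r4 → r6=6^(-19)=-21
LSR r5, r0, #2 → r5=6>>2=1
halt.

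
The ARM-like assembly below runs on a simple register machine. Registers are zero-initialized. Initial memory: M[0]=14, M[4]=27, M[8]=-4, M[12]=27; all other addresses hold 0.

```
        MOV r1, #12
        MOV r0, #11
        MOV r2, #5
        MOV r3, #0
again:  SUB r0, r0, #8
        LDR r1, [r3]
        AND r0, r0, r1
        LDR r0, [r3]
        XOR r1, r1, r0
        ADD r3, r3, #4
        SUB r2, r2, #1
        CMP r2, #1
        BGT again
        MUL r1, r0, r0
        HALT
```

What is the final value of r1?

729

after MOV r1, #12: r1=12
after MOV r0, #11: r0=11
after MOV r2, #5: r2=5
after MOV r3, #0: r3=0
after SUB r0, r0, #8: r0=11-8=3
after LDR r1, [r3]: r1=M[0]=14
after AND r0, r0, r1: r0=3&14=2
after LDR r0, [r3]: r0=M[0]=14
after XOR r1, r1, r0: r1=14^14=0
after ADD r3, r3, #4: r3=0+4=4
after SUB r2, r2, #1: r2=5-1=4
CMP r2, #1  (cmp 4,1)
BGT again: taken
after SUB r0, r0, #8: r0=14-8=6
after LDR r1, [r3]: r1=M[4]=27
after AND r0, r0, r1: r0=6&27=2
after LDR r0, [r3]: r0=M[4]=27
after XOR r1, r1, r0: r1=27^27=0
after ADD r3, r3, #4: r3=4+4=8
after SUB r2, r2, #1: r2=4-1=3
CMP r2, #1  (cmp 3,1)
BGT again: taken
after SUB r0, r0, #8: r0=27-8=19
after LDR r1, [r3]: r1=M[8]=-4
after AND r0, r0, r1: r0=19&(-4)=16
after LDR r0, [r3]: r0=M[8]=-4
after XOR r1, r1, r0: r1=(-4)^(-4)=0
after ADD r3, r3, #4: r3=8+4=12
after SUB r2, r2, #1: r2=3-1=2
CMP r2, #1  (cmp 2,1)
BGT again: taken
after SUB r0, r0, #8: r0=(-4)-8=-12
after LDR r1, [r3]: r1=M[12]=27
after AND r0, r0, r1: r0=(-12)&27=16
after LDR r0, [r3]: r0=M[12]=27
after XOR r1, r1, r0: r1=27^27=0
after ADD r3, r3, #4: r3=12+4=16
after SUB r2, r2, #1: r2=2-1=1
CMP r2, #1  (cmp 1,1)
BGT again: not taken
after MUL r1, r0, r0: r1=27*27=729
halt.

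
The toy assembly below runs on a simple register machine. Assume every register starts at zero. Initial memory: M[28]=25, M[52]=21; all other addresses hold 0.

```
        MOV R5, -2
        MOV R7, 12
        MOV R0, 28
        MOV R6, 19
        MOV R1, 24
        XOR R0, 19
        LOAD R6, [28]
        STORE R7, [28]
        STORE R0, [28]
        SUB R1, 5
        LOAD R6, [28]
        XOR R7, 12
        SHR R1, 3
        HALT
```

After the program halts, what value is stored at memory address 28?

R5=-2
R7=12
R0=28
R6=19
R1=24
R0=28^19=15
R6=M[28]=25
STORE R7, [28] → M[28]=12
STORE R0, [28] → M[28]=15
R1=24-5=19
R6=M[28]=15
R7=12^12=0
R1=19>>3=2
halt.

15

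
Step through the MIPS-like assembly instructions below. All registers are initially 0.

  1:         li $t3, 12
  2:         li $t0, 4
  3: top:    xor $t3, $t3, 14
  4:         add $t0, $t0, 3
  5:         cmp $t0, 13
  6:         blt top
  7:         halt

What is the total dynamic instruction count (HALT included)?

15

$t3=12
$t0=4
$t3=12^14=2
$t0=4+3=7
cmp $t0, 13  (cmp 7,13)
blt top: taken
$t3=2^14=12
$t0=7+3=10
cmp $t0, 13  (cmp 10,13)
blt top: taken
$t3=12^14=2
$t0=10+3=13
cmp $t0, 13  (cmp 13,13)
blt top: not taken
halt.
Total executed instructions: 15.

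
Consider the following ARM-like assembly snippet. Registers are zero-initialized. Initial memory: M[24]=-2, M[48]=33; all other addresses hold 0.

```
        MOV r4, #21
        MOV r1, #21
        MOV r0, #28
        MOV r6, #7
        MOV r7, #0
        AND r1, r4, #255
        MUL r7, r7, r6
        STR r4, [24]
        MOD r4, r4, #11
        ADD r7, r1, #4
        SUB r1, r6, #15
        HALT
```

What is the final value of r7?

after MOV r4, #21: r4=21
after MOV r1, #21: r1=21
after MOV r0, #28: r0=28
after MOV r6, #7: r6=7
after MOV r7, #0: r7=0
after AND r1, r4, #255: r1=21&255=21
after MUL r7, r7, r6: r7=0*7=0
STR r4, [24] → M[24]=21
after MOD r4, r4, #11: r4=21%11=10
after ADD r7, r1, #4: r7=21+4=25
after SUB r1, r6, #15: r1=7-15=-8
halt.

25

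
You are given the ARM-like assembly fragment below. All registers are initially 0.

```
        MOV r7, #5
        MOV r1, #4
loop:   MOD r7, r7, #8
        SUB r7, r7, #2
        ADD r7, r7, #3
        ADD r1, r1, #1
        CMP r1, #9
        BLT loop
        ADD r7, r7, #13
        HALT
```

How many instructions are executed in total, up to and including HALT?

34

MOV r7, #5 → r7=5
MOV r1, #4 → r1=4
MOD r7, r7, #8 → r7=5%8=5
SUB r7, r7, #2 → r7=5-2=3
ADD r7, r7, #3 → r7=3+3=6
ADD r1, r1, #1 → r1=4+1=5
CMP r1, #9  (cmp 5,9)
BLT loop: taken
MOD r7, r7, #8 → r7=6%8=6
SUB r7, r7, #2 → r7=6-2=4
ADD r7, r7, #3 → r7=4+3=7
ADD r1, r1, #1 → r1=5+1=6
CMP r1, #9  (cmp 6,9)
BLT loop: taken
MOD r7, r7, #8 → r7=7%8=7
SUB r7, r7, #2 → r7=7-2=5
ADD r7, r7, #3 → r7=5+3=8
ADD r1, r1, #1 → r1=6+1=7
CMP r1, #9  (cmp 7,9)
BLT loop: taken
MOD r7, r7, #8 → r7=8%8=0
SUB r7, r7, #2 → r7=0-2=-2
ADD r7, r7, #3 → r7=(-2)+3=1
ADD r1, r1, #1 → r1=7+1=8
CMP r1, #9  (cmp 8,9)
BLT loop: taken
MOD r7, r7, #8 → r7=1%8=1
SUB r7, r7, #2 → r7=1-2=-1
ADD r7, r7, #3 → r7=(-1)+3=2
ADD r1, r1, #1 → r1=8+1=9
CMP r1, #9  (cmp 9,9)
BLT loop: not taken
ADD r7, r7, #13 → r7=2+13=15
halt.
Total executed instructions: 34.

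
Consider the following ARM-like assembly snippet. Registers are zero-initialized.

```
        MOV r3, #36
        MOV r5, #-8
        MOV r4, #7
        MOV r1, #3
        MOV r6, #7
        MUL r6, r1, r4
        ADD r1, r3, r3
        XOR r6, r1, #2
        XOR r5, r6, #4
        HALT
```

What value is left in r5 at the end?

r3=36
r5=-8
r4=7
r1=3
r6=7
r6=3*7=21
r1=36+36=72
r6=72^2=74
r5=74^4=78
halt.

78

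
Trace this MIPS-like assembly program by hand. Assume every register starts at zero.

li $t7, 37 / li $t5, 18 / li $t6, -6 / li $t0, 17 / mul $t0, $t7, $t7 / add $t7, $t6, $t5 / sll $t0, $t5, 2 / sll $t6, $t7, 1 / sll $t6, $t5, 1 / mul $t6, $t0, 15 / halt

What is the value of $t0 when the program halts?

li $t7, 37 → $t7=37
li $t5, 18 → $t5=18
li $t6, -6 → $t6=-6
li $t0, 17 → $t0=17
mul $t0, $t7, $t7 → $t0=37*37=1369
add $t7, $t6, $t5 → $t7=(-6)+18=12
sll $t0, $t5, 2 → $t0=18<<2=72
sll $t6, $t7, 1 → $t6=12<<1=24
sll $t6, $t5, 1 → $t6=18<<1=36
mul $t6, $t0, 15 → $t6=72*15=1080
halt.

72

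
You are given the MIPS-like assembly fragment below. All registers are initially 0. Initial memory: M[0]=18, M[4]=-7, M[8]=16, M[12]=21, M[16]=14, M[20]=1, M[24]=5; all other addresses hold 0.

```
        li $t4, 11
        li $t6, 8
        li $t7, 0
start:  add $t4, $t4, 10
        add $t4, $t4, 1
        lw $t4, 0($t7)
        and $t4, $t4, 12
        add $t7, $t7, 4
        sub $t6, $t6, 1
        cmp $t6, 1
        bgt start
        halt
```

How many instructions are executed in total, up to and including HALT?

60

$t4=11
$t6=8
$t7=0
$t4=11+10=21
$t4=21+1=22
$t4=M[0]=18
$t4=18&12=0
$t7=0+4=4
$t6=8-1=7
cmp $t6, 1  (cmp 7,1)
bgt start: taken
$t4=0+10=10
$t4=10+1=11
$t4=M[4]=-7
$t4=(-7)&12=8
$t7=4+4=8
$t6=7-1=6
cmp $t6, 1  (cmp 6,1)
bgt start: taken
$t4=8+10=18
$t4=18+1=19
$t4=M[8]=16
$t4=16&12=0
$t7=8+4=12
$t6=6-1=5
cmp $t6, 1  (cmp 5,1)
bgt start: taken
$t4=0+10=10
$t4=10+1=11
$t4=M[12]=21
$t4=21&12=4
$t7=12+4=16
$t6=5-1=4
cmp $t6, 1  (cmp 4,1)
bgt start: taken
$t4=4+10=14
$t4=14+1=15
$t4=M[16]=14
$t4=14&12=12
$t7=16+4=20
$t6=4-1=3
cmp $t6, 1  (cmp 3,1)
bgt start: taken
$t4=12+10=22
$t4=22+1=23
$t4=M[20]=1
$t4=1&12=0
$t7=20+4=24
$t6=3-1=2
cmp $t6, 1  (cmp 2,1)
bgt start: taken
$t4=0+10=10
$t4=10+1=11
$t4=M[24]=5
$t4=5&12=4
$t7=24+4=28
$t6=2-1=1
cmp $t6, 1  (cmp 1,1)
bgt start: not taken
halt.
Total executed instructions: 60.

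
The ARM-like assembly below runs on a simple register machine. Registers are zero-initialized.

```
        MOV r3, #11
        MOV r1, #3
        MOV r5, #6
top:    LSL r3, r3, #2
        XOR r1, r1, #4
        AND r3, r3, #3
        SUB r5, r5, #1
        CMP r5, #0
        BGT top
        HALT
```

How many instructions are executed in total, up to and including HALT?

40

after MOV r3, #11: r3=11
after MOV r1, #3: r1=3
after MOV r5, #6: r5=6
after LSL r3, r3, #2: r3=11<<2=44
after XOR r1, r1, #4: r1=3^4=7
after AND r3, r3, #3: r3=44&3=0
after SUB r5, r5, #1: r5=6-1=5
CMP r5, #0  (cmp 5,0)
BGT top: taken
after LSL r3, r3, #2: r3=0<<2=0
after XOR r1, r1, #4: r1=7^4=3
after AND r3, r3, #3: r3=0&3=0
after SUB r5, r5, #1: r5=5-1=4
CMP r5, #0  (cmp 4,0)
BGT top: taken
after LSL r3, r3, #2: r3=0<<2=0
after XOR r1, r1, #4: r1=3^4=7
after AND r3, r3, #3: r3=0&3=0
after SUB r5, r5, #1: r5=4-1=3
CMP r5, #0  (cmp 3,0)
BGT top: taken
after LSL r3, r3, #2: r3=0<<2=0
after XOR r1, r1, #4: r1=7^4=3
after AND r3, r3, #3: r3=0&3=0
after SUB r5, r5, #1: r5=3-1=2
CMP r5, #0  (cmp 2,0)
BGT top: taken
after LSL r3, r3, #2: r3=0<<2=0
after XOR r1, r1, #4: r1=3^4=7
after AND r3, r3, #3: r3=0&3=0
after SUB r5, r5, #1: r5=2-1=1
CMP r5, #0  (cmp 1,0)
BGT top: taken
after LSL r3, r3, #2: r3=0<<2=0
after XOR r1, r1, #4: r1=7^4=3
after AND r3, r3, #3: r3=0&3=0
after SUB r5, r5, #1: r5=1-1=0
CMP r5, #0  (cmp 0,0)
BGT top: not taken
halt.
Total executed instructions: 40.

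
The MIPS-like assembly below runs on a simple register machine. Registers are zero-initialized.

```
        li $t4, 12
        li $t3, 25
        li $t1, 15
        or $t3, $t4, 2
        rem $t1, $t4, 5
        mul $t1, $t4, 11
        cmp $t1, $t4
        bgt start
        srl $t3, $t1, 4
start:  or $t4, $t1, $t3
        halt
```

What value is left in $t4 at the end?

$t4=12
$t3=25
$t1=15
$t3=12|2=14
$t1=12%5=2
$t1=12*11=132
cmp $t1, $t4  (cmp 132,12)
bgt start: taken
$t4=132|14=142
halt.

142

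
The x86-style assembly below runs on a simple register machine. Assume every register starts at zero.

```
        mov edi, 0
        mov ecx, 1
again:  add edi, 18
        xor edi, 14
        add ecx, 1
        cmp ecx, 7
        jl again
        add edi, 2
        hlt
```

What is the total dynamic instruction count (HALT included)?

34

after mov edi, 0: edi=0
after mov ecx, 1: ecx=1
after add edi, 18: edi=0+18=18
after xor edi, 14: edi=18^14=28
after add ecx, 1: ecx=1+1=2
cmp ecx, 7  (cmp 2,7)
jl again: taken
after add edi, 18: edi=28+18=46
after xor edi, 14: edi=46^14=32
after add ecx, 1: ecx=2+1=3
cmp ecx, 7  (cmp 3,7)
jl again: taken
after add edi, 18: edi=32+18=50
after xor edi, 14: edi=50^14=60
after add ecx, 1: ecx=3+1=4
cmp ecx, 7  (cmp 4,7)
jl again: taken
after add edi, 18: edi=60+18=78
after xor edi, 14: edi=78^14=64
after add ecx, 1: ecx=4+1=5
cmp ecx, 7  (cmp 5,7)
jl again: taken
after add edi, 18: edi=64+18=82
after xor edi, 14: edi=82^14=92
after add ecx, 1: ecx=5+1=6
cmp ecx, 7  (cmp 6,7)
jl again: taken
after add edi, 18: edi=92+18=110
after xor edi, 14: edi=110^14=96
after add ecx, 1: ecx=6+1=7
cmp ecx, 7  (cmp 7,7)
jl again: not taken
after add edi, 2: edi=96+2=98
halt.
Total executed instructions: 34.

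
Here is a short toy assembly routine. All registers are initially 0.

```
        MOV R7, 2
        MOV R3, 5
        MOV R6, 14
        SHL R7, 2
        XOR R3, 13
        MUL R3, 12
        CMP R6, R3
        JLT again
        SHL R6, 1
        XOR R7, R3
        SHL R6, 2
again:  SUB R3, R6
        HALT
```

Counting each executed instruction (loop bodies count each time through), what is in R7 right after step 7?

8

R7=2
R3=5
R6=14
R7=2<<2=8
R3=5^13=8
R3=8*12=96
CMP R6, R3  (cmp 14,96)
After step 7: R7 = 8.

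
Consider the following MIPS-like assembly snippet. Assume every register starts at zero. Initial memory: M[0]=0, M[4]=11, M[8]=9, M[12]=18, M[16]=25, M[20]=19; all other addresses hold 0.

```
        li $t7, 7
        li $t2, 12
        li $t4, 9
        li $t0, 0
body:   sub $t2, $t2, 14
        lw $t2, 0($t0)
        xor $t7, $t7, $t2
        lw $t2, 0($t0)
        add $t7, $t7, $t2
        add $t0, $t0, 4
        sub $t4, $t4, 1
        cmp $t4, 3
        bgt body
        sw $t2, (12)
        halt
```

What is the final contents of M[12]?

19

li $t7, 7 → $t7=7
li $t2, 12 → $t2=12
li $t4, 9 → $t4=9
li $t0, 0 → $t0=0
sub $t2, $t2, 14 → $t2=12-14=-2
lw $t2, 0($t0) → $t2=M[0]=0
xor $t7, $t7, $t2 → $t7=7^0=7
lw $t2, 0($t0) → $t2=M[0]=0
add $t7, $t7, $t2 → $t7=7+0=7
add $t0, $t0, 4 → $t0=0+4=4
sub $t4, $t4, 1 → $t4=9-1=8
cmp $t4, 3  (cmp 8,3)
bgt body: taken
sub $t2, $t2, 14 → $t2=0-14=-14
lw $t2, 0($t0) → $t2=M[4]=11
xor $t7, $t7, $t2 → $t7=7^11=12
lw $t2, 0($t0) → $t2=M[4]=11
add $t7, $t7, $t2 → $t7=12+11=23
add $t0, $t0, 4 → $t0=4+4=8
sub $t4, $t4, 1 → $t4=8-1=7
cmp $t4, 3  (cmp 7,3)
bgt body: taken
sub $t2, $t2, 14 → $t2=11-14=-3
lw $t2, 0($t0) → $t2=M[8]=9
xor $t7, $t7, $t2 → $t7=23^9=30
lw $t2, 0($t0) → $t2=M[8]=9
add $t7, $t7, $t2 → $t7=30+9=39
add $t0, $t0, 4 → $t0=8+4=12
sub $t4, $t4, 1 → $t4=7-1=6
cmp $t4, 3  (cmp 6,3)
bgt body: taken
sub $t2, $t2, 14 → $t2=9-14=-5
lw $t2, 0($t0) → $t2=M[12]=18
xor $t7, $t7, $t2 → $t7=39^18=53
lw $t2, 0($t0) → $t2=M[12]=18
add $t7, $t7, $t2 → $t7=53+18=71
add $t0, $t0, 4 → $t0=12+4=16
sub $t4, $t4, 1 → $t4=6-1=5
cmp $t4, 3  (cmp 5,3)
bgt body: taken
sub $t2, $t2, 14 → $t2=18-14=4
lw $t2, 0($t0) → $t2=M[16]=25
xor $t7, $t7, $t2 → $t7=71^25=94
lw $t2, 0($t0) → $t2=M[16]=25
add $t7, $t7, $t2 → $t7=94+25=119
add $t0, $t0, 4 → $t0=16+4=20
sub $t4, $t4, 1 → $t4=5-1=4
cmp $t4, 3  (cmp 4,3)
bgt body: taken
sub $t2, $t2, 14 → $t2=25-14=11
lw $t2, 0($t0) → $t2=M[20]=19
xor $t7, $t7, $t2 → $t7=119^19=100
lw $t2, 0($t0) → $t2=M[20]=19
add $t7, $t7, $t2 → $t7=100+19=119
add $t0, $t0, 4 → $t0=20+4=24
sub $t4, $t4, 1 → $t4=4-1=3
cmp $t4, 3  (cmp 3,3)
bgt body: not taken
sw $t2, (12) → M[12]=19
halt.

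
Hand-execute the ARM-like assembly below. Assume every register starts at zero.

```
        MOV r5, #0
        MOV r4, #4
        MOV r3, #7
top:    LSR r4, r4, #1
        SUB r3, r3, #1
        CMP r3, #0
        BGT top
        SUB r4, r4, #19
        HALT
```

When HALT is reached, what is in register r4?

MOV r5, #0 → r5=0
MOV r4, #4 → r4=4
MOV r3, #7 → r3=7
LSR r4, r4, #1 → r4=4>>1=2
SUB r3, r3, #1 → r3=7-1=6
CMP r3, #0  (cmp 6,0)
BGT top: taken
LSR r4, r4, #1 → r4=2>>1=1
SUB r3, r3, #1 → r3=6-1=5
CMP r3, #0  (cmp 5,0)
BGT top: taken
LSR r4, r4, #1 → r4=1>>1=0
SUB r3, r3, #1 → r3=5-1=4
CMP r3, #0  (cmp 4,0)
BGT top: taken
LSR r4, r4, #1 → r4=0>>1=0
SUB r3, r3, #1 → r3=4-1=3
CMP r3, #0  (cmp 3,0)
BGT top: taken
LSR r4, r4, #1 → r4=0>>1=0
SUB r3, r3, #1 → r3=3-1=2
CMP r3, #0  (cmp 2,0)
BGT top: taken
LSR r4, r4, #1 → r4=0>>1=0
SUB r3, r3, #1 → r3=2-1=1
CMP r3, #0  (cmp 1,0)
BGT top: taken
LSR r4, r4, #1 → r4=0>>1=0
SUB r3, r3, #1 → r3=1-1=0
CMP r3, #0  (cmp 0,0)
BGT top: not taken
SUB r4, r4, #19 → r4=0-19=-19
halt.

-19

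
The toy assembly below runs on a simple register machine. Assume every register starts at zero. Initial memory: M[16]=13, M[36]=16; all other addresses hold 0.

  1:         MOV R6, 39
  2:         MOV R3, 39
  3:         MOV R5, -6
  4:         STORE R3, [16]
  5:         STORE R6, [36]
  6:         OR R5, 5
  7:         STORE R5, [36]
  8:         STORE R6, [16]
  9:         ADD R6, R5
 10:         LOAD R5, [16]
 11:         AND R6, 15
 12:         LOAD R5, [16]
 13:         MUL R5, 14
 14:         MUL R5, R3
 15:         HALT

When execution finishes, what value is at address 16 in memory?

after MOV R6, 39: R6=39
after MOV R3, 39: R3=39
after MOV R5, -6: R5=-6
STORE R3, [16] → M[16]=39
STORE R6, [36] → M[36]=39
after OR R5, 5: R5=(-6)|5=-1
STORE R5, [36] → M[36]=-1
STORE R6, [16] → M[16]=39
after ADD R6, R5: R6=39+(-1)=38
after LOAD R5, [16]: R5=M[16]=39
after AND R6, 15: R6=38&15=6
after LOAD R5, [16]: R5=M[16]=39
after MUL R5, 14: R5=39*14=546
after MUL R5, R3: R5=546*39=21294
halt.

39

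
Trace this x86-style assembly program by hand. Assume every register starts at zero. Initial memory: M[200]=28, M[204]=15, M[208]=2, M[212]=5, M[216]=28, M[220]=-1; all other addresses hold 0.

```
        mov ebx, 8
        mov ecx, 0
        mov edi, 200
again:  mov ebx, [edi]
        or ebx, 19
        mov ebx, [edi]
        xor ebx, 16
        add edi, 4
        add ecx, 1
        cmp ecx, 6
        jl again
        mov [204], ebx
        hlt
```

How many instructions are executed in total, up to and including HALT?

53

ebx=8
ecx=0
edi=200
ebx=M[200]=28
ebx=28|19=31
ebx=M[200]=28
ebx=28^16=12
edi=200+4=204
ecx=0+1=1
cmp ecx, 6  (cmp 1,6)
jl again: taken
ebx=M[204]=15
ebx=15|19=31
ebx=M[204]=15
ebx=15^16=31
edi=204+4=208
ecx=1+1=2
cmp ecx, 6  (cmp 2,6)
jl again: taken
ebx=M[208]=2
ebx=2|19=19
ebx=M[208]=2
ebx=2^16=18
edi=208+4=212
ecx=2+1=3
cmp ecx, 6  (cmp 3,6)
jl again: taken
ebx=M[212]=5
ebx=5|19=23
ebx=M[212]=5
ebx=5^16=21
edi=212+4=216
ecx=3+1=4
cmp ecx, 6  (cmp 4,6)
jl again: taken
ebx=M[216]=28
ebx=28|19=31
ebx=M[216]=28
ebx=28^16=12
edi=216+4=220
ecx=4+1=5
cmp ecx, 6  (cmp 5,6)
jl again: taken
ebx=M[220]=-1
ebx=(-1)|19=-1
ebx=M[220]=-1
ebx=(-1)^16=-17
edi=220+4=224
ecx=5+1=6
cmp ecx, 6  (cmp 6,6)
jl again: not taken
mov [204], ebx → M[204]=-17
halt.
Total executed instructions: 53.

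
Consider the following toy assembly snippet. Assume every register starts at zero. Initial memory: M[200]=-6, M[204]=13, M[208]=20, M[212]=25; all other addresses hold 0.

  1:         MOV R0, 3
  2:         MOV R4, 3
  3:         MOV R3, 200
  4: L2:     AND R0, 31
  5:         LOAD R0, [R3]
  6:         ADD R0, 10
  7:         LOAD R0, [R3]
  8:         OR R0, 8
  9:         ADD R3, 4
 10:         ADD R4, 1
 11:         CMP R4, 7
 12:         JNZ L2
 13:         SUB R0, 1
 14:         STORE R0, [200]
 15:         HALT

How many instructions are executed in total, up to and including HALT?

R0=3
R4=3
R3=200
R0=3&31=3
R0=M[200]=-6
R0=(-6)+10=4
R0=M[200]=-6
R0=(-6)|8=-6
R3=200+4=204
R4=3+1=4
CMP R4, 7  (cmp 4,7)
JNZ L2: taken
R0=(-6)&31=26
R0=M[204]=13
R0=13+10=23
R0=M[204]=13
R0=13|8=13
R3=204+4=208
R4=4+1=5
CMP R4, 7  (cmp 5,7)
JNZ L2: taken
R0=13&31=13
R0=M[208]=20
R0=20+10=30
R0=M[208]=20
R0=20|8=28
R3=208+4=212
R4=5+1=6
CMP R4, 7  (cmp 6,7)
JNZ L2: taken
R0=28&31=28
R0=M[212]=25
R0=25+10=35
R0=M[212]=25
R0=25|8=25
R3=212+4=216
R4=6+1=7
CMP R4, 7  (cmp 7,7)
JNZ L2: not taken
R0=25-1=24
STORE R0, [200] → M[200]=24
halt.
Total executed instructions: 42.

42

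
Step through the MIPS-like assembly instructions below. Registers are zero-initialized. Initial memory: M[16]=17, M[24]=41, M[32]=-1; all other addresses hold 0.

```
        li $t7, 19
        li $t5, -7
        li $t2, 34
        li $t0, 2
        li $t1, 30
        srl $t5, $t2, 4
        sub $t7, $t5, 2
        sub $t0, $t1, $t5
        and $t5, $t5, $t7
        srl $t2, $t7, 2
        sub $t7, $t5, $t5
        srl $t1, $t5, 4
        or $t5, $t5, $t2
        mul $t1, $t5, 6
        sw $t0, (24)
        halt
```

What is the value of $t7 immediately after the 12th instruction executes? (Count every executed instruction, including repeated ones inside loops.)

0

$t7=19
$t5=-7
$t2=34
$t0=2
$t1=30
$t5=34>>4=2
$t7=2-2=0
$t0=30-2=28
$t5=2&0=0
$t2=0>>2=0
$t7=0-0=0
$t1=0>>4=0
After step 12: $t7 = 0.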